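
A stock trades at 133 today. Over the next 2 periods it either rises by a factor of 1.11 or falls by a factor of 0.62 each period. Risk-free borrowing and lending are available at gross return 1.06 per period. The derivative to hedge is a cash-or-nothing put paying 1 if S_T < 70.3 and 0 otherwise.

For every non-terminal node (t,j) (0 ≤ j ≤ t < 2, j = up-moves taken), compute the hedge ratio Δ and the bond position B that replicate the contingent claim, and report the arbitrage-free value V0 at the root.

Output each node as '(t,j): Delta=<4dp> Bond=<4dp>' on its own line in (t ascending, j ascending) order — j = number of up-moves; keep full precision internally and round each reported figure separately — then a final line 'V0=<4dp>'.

Risk-neutral probability p* = (R−d)/(u−d) = (1.06−0.62)/(1.11−0.62) = 0.8980.
Terminal values V(2,·): V(2,0)=1.0000, V(2,1)=0.0000, V(2,2)=0.0000
  t=1,j=0: stock 82.4600 → up 91.5306 (V=0.0000), down 51.1252 (V=1.0000). Price 0.0963; hedge Δ=-0.0247, bond B=2.1371.
  t=1,j=1: stock 147.6300 → up 163.8693 (V=0.0000), down 91.5306 (V=0.0000). Price 0.0000; hedge Δ=0.0000, bond B=0.0000.
  t=0,j=0: stock 133.0000 → up 147.6300 (V=0.0000), down 82.4600 (V=0.0963). Price 0.0093; hedge Δ=-0.0015, bond B=0.2057.
Self-financing check: at every node Δ·S+B equals the discounted successor values.

(0,0): Delta=-0.0015 Bond=0.2057
(1,0): Delta=-0.0247 Bond=2.1371
(1,1): Delta=0.0000 Bond=0.0000
V0=0.0093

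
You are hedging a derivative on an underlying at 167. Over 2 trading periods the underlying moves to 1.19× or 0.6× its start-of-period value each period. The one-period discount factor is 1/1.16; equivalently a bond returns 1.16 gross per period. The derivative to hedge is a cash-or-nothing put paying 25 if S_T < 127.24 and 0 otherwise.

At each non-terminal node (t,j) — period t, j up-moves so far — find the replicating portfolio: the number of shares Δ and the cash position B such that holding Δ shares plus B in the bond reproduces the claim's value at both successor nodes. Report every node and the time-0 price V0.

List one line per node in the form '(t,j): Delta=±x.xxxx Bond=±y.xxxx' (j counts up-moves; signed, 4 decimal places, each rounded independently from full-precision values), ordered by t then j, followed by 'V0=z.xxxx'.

Since d<R<u, set p* = (R−d)/(u−d) = 0.9492; price each node as the discounted p*-expectation of its children.
At expiry t=2: V(2,0)=25.0000, V(2,1)=25.0000, V(2,2)=0.0000
  t=1,j=0: stock 100.2000 → up 119.2380 (V=25.0000), down 60.1200 (V=25.0000). Price 21.5517; hedge Δ=0.0000, bond B=21.5517.
  t=1,j=1: stock 198.7300 → up 236.4887 (V=0.0000), down 119.2380 (V=25.0000). Price 1.0959; hedge Δ=-0.2132, bond B=43.4687.
  t=0,j=0: stock 167.0000 → up 198.7300 (V=1.0959), down 100.2000 (V=21.5517). Price 1.8414; hedge Δ=-0.2076, bond B=36.5123.
Check: Δ(0,0)·S0 + B(0,0) = 1.8414 = V0.

(0,0): Delta=-0.2076 Bond=36.5123
(1,0): Delta=0.0000 Bond=21.5517
(1,1): Delta=-0.2132 Bond=43.4687
V0=1.8414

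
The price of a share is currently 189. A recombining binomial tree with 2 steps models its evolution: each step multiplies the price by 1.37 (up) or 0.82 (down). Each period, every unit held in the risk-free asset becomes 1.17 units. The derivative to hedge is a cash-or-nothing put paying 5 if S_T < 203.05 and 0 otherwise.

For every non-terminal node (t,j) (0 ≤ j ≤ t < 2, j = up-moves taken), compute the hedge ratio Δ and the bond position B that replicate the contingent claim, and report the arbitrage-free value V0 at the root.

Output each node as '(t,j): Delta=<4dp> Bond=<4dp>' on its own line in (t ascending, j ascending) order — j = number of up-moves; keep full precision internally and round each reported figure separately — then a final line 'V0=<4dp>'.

(0,0): Delta=-0.0149 Bond=3.3084
(1,0): Delta=-0.0587 Bond=10.6449
(1,1): Delta=0.0000 Bond=0.0000
V0=0.4830

Risk-neutral probability p* = (R−d)/(u−d) = (1.17−0.82)/(1.37−0.82) = 0.6364.
At expiry t=2: V(2,0)=5.0000, V(2,1)=0.0000, V(2,2)=0.0000
Node (1,0) S=154.9800: V=(p*·0.0000+(1−p*)·5.0000)/1.17=1.5540; Δ=(0.0000−5.0000)/(212.3226−127.0836)=-0.0587; B=V−Δ·S=10.6449
Node (1,1) S=258.9300: V=(p*·0.0000+(1−p*)·0.0000)/1.17=0.0000; Δ=(0.0000−0.0000)/(354.7341−212.3226)=0.0000; B=V−Δ·S=0.0000
Node (0,0) S=189.0000: V=(p*·0.0000+(1−p*)·1.5540)/1.17=0.4830; Δ=(0.0000−1.5540)/(258.9300−154.9800)=-0.0149; B=V−Δ·S=3.3084
Self-financing check: at every node Δ·S+B equals the discounted successor values.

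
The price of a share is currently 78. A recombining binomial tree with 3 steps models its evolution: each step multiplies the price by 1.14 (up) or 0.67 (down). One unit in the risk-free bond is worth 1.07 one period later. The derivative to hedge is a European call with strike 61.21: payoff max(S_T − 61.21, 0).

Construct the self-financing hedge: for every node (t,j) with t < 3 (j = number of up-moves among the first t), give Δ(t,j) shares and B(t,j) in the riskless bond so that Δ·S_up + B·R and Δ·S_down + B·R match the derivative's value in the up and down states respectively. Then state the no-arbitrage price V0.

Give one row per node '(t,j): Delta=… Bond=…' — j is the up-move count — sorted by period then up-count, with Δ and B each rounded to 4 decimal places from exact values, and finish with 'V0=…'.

Since d<R<u, set p* = (R−d)/(u−d) = 0.8511; price each node as the discounted p*-expectation of its children.
Terminal payoffs: V(3,0)=0.0000, V(3,1)=0.0000, V(3,2)=6.7071, V(3,3)=54.3504
Node (2,0) S=35.0142: V=(p*·0.0000+(1−p*)·0.0000)/1.07=0.0000; Δ=(0.0000−0.0000)/(39.9162−23.4595)=0.0000; B=V−Δ·S=0.0000
Node (2,1) S=59.5764: V=(p*·6.7071+(1−p*)·0.0000)/1.07=5.3347; Δ=(6.7071−0.0000)/(67.9171−39.9162)=0.2395; B=V−Δ·S=-8.9357
Node (2,2) S=101.3688: V=(p*·54.3504+(1−p*)·6.7071)/1.07=44.1632; Δ=(54.3504−6.7071)/(115.5604−67.9171)=1.0000; B=V−Δ·S=-57.2056
Node (1,0) S=52.2600: V=(p*·5.3347+(1−p*)·0.0000)/1.07=4.2432; Δ=(5.3347−0.0000)/(59.5764−35.0142)=0.2172; B=V−Δ·S=-7.1073
Node (1,1) S=88.9200: V=(p*·44.1632+(1−p*)·5.3347)/1.07=35.8694; Δ=(44.1632−5.3347)/(101.3688−59.5764)=0.9291; B=V−Δ·S=-46.7444
Node (0,0) S=78.0000: V=(p*·35.8694+(1−p*)·4.2432)/1.07=29.1206; Δ=(35.8694−4.2432)/(88.9200−52.2600)=0.8627; B=V−Δ·S=-38.1691
Check: Δ(0,0)·S0 + B(0,0) = 29.1206 = V0.

(0,0): Delta=0.8627 Bond=-38.1691
(1,0): Delta=0.2172 Bond=-7.1073
(1,1): Delta=0.9291 Bond=-46.7444
(2,0): Delta=0.0000 Bond=0.0000
(2,1): Delta=0.2395 Bond=-8.9357
(2,2): Delta=1.0000 Bond=-57.2056
V0=29.1206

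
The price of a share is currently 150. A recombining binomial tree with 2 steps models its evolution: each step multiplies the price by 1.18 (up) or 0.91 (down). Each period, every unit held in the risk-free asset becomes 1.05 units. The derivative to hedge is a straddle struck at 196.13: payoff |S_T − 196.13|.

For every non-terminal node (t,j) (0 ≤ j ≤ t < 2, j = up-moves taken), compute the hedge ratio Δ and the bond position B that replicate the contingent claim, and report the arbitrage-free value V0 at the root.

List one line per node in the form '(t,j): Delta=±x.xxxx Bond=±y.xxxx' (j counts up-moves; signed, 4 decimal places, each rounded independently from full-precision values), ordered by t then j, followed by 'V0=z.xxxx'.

Risk-neutral probability p* = (R−d)/(u−d) = (1.05−0.91)/(1.18−0.91) = 0.5185.
Payoff layer (t=2): V(2,0)=71.9150, V(2,1)=35.0600, V(2,2)=12.7300
(1,0): S=136.5000. Δ = (V_up−V_dn)/(S_up−S_dn) = (35.0600−71.9150)/(161.0700−124.2150) = -1.0000. V = [p*·35.0600 + (1−p*)·71.9150]/1.05 = 50.2905. B = V − Δ·S = 186.7905.
(1,1): S=177.0000. Δ = (V_up−V_dn)/(S_up−S_dn) = (12.7300−35.0600)/(208.8600−161.0700) = -0.4673. V = [p*·12.7300 + (1−p*)·35.0600]/1.05 = 22.3633. B = V − Δ·S = 105.0670.
(0,0): S=150.0000. Δ = (V_up−V_dn)/(S_up−S_dn) = (22.3633−50.2905)/(177.0000−136.5000) = -0.6896. V = [p*·22.3633 + (1−p*)·50.2905]/1.05 = 34.1045. B = V − Δ·S = 137.5384.
Check: Δ(0,0)·S0 + B(0,0) = 34.1045 = V0.

(0,0): Delta=-0.6896 Bond=137.5384
(1,0): Delta=-1.0000 Bond=186.7905
(1,1): Delta=-0.4673 Bond=105.0670
V0=34.1045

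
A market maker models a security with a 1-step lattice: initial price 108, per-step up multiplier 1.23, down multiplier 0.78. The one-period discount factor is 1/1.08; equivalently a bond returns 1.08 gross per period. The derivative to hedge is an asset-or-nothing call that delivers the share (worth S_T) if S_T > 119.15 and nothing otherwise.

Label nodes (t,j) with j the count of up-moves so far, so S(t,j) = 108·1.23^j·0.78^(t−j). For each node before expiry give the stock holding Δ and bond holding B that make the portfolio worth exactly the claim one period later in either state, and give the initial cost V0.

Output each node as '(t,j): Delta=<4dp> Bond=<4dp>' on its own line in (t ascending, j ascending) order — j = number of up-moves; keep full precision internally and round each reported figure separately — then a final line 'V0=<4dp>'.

(0,0): Delta=2.7333 Bond=-213.2000
V0=82.0000

The replicating-portfolio and risk-neutral prices coincide; use p* = (1.08−0.78)/(1.23−0.78) = 0.6667 for the latter.
At expiry t=1: V(1,0)=0.0000, V(1,1)=132.8400
(0,0): S=108.0000. Δ = (V_up−V_dn)/(S_up−S_dn) = (132.8400−0.0000)/(132.8400−84.2400) = 2.7333. V = [p*·132.8400 + (1−p*)·0.0000]/1.08 = 82.0000. B = V − Δ·S = -213.2000.
Root portfolio cost Δ·108+B reproduces V0=82.0000.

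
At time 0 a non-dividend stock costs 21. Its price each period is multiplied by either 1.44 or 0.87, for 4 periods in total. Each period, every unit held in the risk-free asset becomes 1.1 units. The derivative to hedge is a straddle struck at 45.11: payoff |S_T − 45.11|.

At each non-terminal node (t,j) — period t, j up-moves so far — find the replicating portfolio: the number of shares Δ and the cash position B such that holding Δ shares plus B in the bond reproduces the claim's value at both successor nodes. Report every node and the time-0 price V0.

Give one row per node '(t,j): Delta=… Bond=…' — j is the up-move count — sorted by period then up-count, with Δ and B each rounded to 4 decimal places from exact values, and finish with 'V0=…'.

(0,0): Delta=-0.3598 Bond=21.0252
(1,0): Delta=-0.7559 Bond=30.3652
(1,1): Delta=-0.0060 Bond=12.4289
(2,0): Delta=-1.0000 Bond=37.2810
(2,1): Delta=-0.5380 Bond=27.6672
(2,2): Delta=0.4691 Bond=-7.0171
(3,0): Delta=-1.0000 Bond=41.0091
(3,1): Delta=-1.0000 Bond=41.0091
(3,2): Delta=-0.1253 Bond=14.8011
(3,3): Delta=1.0000 Bond=-41.0091
V0=13.4693

Risk-neutral probability p* = (R−d)/(u−d) = (1.1−0.87)/(1.44−0.87) = 0.4035.
Terminal payoffs: V(4,0)=33.0792, V(4,1)=25.1969, V(4,2)=12.1503, V(4,3)=9.4439, V(4,4)=45.1862
  t=3,j=0: stock 13.8286 → up 19.9131 (V=25.1969), down 12.0308 (V=33.0792). Price 27.1805; hedge Δ=-1.0000, bond B=41.0091.
  t=3,j=1: stock 22.8887 → up 32.9597 (V=12.1503), down 19.9131 (V=25.1969). Price 18.1204; hedge Δ=-1.0000, bond B=41.0091.
  t=3,j=2: stock 37.8847 → up 54.5539 (V=9.4439), down 32.9597 (V=12.1503). Price 10.0530; hedge Δ=-0.1253, bond B=14.8011.
  t=3,j=3: stock 62.7057 → up 90.2962 (V=45.1862), down 54.5539 (V=9.4439). Price 21.6966; hedge Δ=1.0000, bond B=-41.0091.
  t=2,j=0: stock 15.8949 → up 22.8887 (V=18.1204), down 13.8286 (V=27.1805). Price 21.3861; hedge Δ=-1.0000, bond B=37.2810.
  t=2,j=1: stock 26.3088 → up 37.8847 (V=10.0530), down 22.8887 (V=18.1204). Price 13.5138; hedge Δ=-0.5380, bond B=27.6672.
  t=2,j=2: stock 43.5456 → up 62.7057 (V=21.6966), down 37.8847 (V=10.0530). Price 13.4102; hedge Δ=0.4691, bond B=-7.0171.
  t=1,j=0: stock 18.2700 → up 26.3088 (V=13.5138), down 15.8949 (V=21.3861). Price 16.5541; hedge Δ=-0.7559, bond B=30.3652.
  t=1,j=1: stock 30.2400 → up 43.5456 (V=13.4102), down 26.3088 (V=13.5138). Price 12.2473; hedge Δ=-0.0060, bond B=12.4289.
  t=0,j=0: stock 21.0000 → up 30.2400 (V=12.2473), down 18.2700 (V=16.5541). Price 13.4693; hedge Δ=-0.3598, bond B=21.0252.
Check: Δ(0,0)·S0 + B(0,0) = 13.4693 = V0.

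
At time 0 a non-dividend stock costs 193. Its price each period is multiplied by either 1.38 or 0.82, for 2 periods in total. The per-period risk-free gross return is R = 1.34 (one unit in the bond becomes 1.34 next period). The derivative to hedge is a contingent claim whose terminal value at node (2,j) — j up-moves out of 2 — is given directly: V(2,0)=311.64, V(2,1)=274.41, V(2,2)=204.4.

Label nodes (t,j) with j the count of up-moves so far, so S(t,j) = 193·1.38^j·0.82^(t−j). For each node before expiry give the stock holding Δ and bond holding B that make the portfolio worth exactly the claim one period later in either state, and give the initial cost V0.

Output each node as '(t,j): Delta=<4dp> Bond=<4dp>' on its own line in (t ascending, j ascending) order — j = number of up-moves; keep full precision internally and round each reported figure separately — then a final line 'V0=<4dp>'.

The replicating-portfolio and risk-neutral prices coincide; use p* = (1.34−0.82)/(1.38−0.82) = 0.9286 for the latter.
Payoff layer (t=2): V(2,0)=311.6400, V(2,1)=274.4100, V(2,2)=204.4000
(1,0): S=158.2600. Δ = (V_up−V_dn)/(S_up−S_dn) = (274.4100−311.6400)/(218.3988−129.7732) = -0.4201. V = [p*·274.4100 + (1−p*)·311.6400]/1.34 = 206.7681. B = V − Δ·S = 273.2503.
(1,1): S=266.3400. Δ = (V_up−V_dn)/(S_up−S_dn) = (204.4000−274.4100)/(367.5492−218.3988) = -0.4694. V = [p*·204.4000 + (1−p*)·274.4100]/1.34 = 156.2692. B = V − Δ·S = 281.2870.
(0,0): S=193.0000. Δ = (V_up−V_dn)/(S_up−S_dn) = (156.2692−206.7681)/(266.3400−158.2600) = -0.4672. V = [p*·156.2692 + (1−p*)·206.7681]/1.34 = 119.3106. B = V − Δ·S = 209.4873.
Self-financing check: at every node Δ·S+B equals the discounted successor values.

(0,0): Delta=-0.4672 Bond=209.4873
(1,0): Delta=-0.4201 Bond=273.2503
(1,1): Delta=-0.4694 Bond=281.2870
V0=119.3106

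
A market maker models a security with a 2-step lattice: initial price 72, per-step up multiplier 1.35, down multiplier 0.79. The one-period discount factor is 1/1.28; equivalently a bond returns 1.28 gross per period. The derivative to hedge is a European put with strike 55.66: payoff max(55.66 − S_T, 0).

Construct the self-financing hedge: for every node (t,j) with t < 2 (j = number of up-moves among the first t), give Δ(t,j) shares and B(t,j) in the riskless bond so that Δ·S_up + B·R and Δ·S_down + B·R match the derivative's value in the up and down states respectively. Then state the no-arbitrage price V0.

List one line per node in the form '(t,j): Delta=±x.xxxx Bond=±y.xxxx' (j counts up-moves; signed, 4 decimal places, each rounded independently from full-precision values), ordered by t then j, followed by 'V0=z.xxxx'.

(0,0): Delta=-0.0260 Bond=1.9725
(1,0): Delta=-0.3367 Bond=20.1988
(1,1): Delta=0.0000 Bond=0.0000
V0=0.1023

Risk-neutral probability p* = (R−d)/(u−d) = (1.28−0.79)/(1.35−0.79) = 0.8750.
Terminal payoffs: V(2,0)=10.7248, V(2,1)=0.0000, V(2,2)=0.0000
Node (1,0) S=56.8800: V=(p*·0.0000+(1−p*)·10.7248)/1.28=1.0473; Δ=(0.0000−10.7248)/(76.7880−44.9352)=-0.3367; B=V−Δ·S=20.1988
Node (1,1) S=97.2000: V=(p*·0.0000+(1−p*)·0.0000)/1.28=0.0000; Δ=(0.0000−0.0000)/(131.2200−76.7880)=0.0000; B=V−Δ·S=0.0000
Node (0,0) S=72.0000: V=(p*·0.0000+(1−p*)·1.0473)/1.28=0.1023; Δ=(0.0000−1.0473)/(97.2000−56.8800)=-0.0260; B=V−Δ·S=1.9725
Each (Δ,B) replicates both successor values, so the strategy is self-financing and V0 is arbitrage-free.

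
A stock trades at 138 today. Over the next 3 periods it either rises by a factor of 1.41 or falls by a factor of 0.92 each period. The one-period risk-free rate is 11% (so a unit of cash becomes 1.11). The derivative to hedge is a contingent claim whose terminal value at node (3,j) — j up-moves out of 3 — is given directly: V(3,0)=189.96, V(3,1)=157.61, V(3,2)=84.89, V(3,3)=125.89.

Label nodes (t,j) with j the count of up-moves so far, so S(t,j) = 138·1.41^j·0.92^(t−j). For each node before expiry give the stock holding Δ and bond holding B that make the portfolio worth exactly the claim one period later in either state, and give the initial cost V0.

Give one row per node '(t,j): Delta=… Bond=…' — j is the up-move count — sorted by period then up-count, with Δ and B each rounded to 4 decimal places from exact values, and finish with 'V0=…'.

(0,0): Delta=-0.4860 Bond=171.7007
(1,0): Delta=-0.6952 Bond=217.1459
(1,1): Delta=-0.2705 Bond=148.6538
(2,0): Delta=-0.5652 Bond=225.8548
(2,1): Delta=-0.8290 Bond=264.9960
(2,2): Delta=0.3050 Bond=7.1265
V0=104.6353

Risk-neutral probability p* = (R−d)/(u−d) = (1.11−0.92)/(1.41−0.92) = 0.3878.
At expiry t=3: V(3,0)=189.9600, V(3,1)=157.6100, V(3,2)=84.8900, V(3,3)=125.8900
  t=2,j=0: stock 116.8032 → up 164.6925 (V=157.6100), down 107.4589 (V=189.9600). Price 159.8343; hedge Δ=-0.5652, bond B=225.8548.
  t=2,j=1: stock 179.0136 → up 252.4092 (V=84.8900), down 164.6925 (V=157.6100). Price 116.5878; hedge Δ=-0.8290, bond B=264.9960.
  t=2,j=2: stock 274.3578 → up 386.8445 (V=125.8900), down 252.4092 (V=84.8900). Price 90.8000; hedge Δ=0.3050, bond B=7.1265.
  t=1,j=0: stock 126.9600 → up 179.0136 (V=116.5878), down 116.8032 (V=159.8343). Price 128.8876; hedge Δ=-0.6952, bond B=217.1459.
  t=1,j=1: stock 194.5800 → up 274.3578 (V=90.8000), down 179.0136 (V=116.5878). Price 96.0256; hedge Δ=-0.2705, bond B=148.6538.
  t=0,j=0: stock 138.0000 → up 194.5800 (V=96.0256), down 126.9600 (V=128.8876). Price 104.6353; hedge Δ=-0.4860, bond B=171.7007.
Each (Δ,B) replicates both successor values, so the strategy is self-financing and V0 is arbitrage-free.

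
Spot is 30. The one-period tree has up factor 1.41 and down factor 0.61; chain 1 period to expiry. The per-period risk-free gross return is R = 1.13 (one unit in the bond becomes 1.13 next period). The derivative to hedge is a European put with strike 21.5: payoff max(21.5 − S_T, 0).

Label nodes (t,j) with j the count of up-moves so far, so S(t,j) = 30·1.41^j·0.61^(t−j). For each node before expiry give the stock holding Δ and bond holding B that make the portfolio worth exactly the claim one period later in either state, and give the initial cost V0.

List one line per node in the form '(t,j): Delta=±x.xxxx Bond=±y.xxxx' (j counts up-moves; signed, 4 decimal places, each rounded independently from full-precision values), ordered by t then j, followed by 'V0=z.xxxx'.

(0,0): Delta=-0.1333 Bond=4.9912
V0=0.9912

Under the risk-neutral measure, an up-move has probability p* = (R−d)/(u−d) = 0.6500 and values discount at R = 1.13.
At expiry t=1: V(1,0)=3.2000, V(1,1)=0.0000
  t=0,j=0: stock 30.0000 → up 42.3000 (V=0.0000), down 18.3000 (V=3.2000). Price 0.9912; hedge Δ=-0.1333, bond B=4.9912.
Each (Δ,B) replicates both successor values, so the strategy is self-financing and V0 is arbitrage-free.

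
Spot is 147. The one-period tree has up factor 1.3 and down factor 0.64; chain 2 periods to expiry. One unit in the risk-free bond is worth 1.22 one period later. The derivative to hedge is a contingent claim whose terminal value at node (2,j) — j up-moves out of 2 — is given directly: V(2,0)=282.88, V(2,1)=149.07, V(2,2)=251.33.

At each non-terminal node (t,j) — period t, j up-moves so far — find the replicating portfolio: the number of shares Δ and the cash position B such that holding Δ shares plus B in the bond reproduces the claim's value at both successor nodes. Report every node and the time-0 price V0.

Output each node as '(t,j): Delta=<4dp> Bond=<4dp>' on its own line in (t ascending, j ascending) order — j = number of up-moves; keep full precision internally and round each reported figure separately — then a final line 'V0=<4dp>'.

The replicating-portfolio and risk-neutral prices coincide; use p* = (1.22−0.64)/(1.3−0.64) = 0.8788 for the latter.
At expiry t=2: V(2,0)=282.8800, V(2,1)=149.0700, V(2,2)=251.3300
  t=1,j=0: stock 94.0800 → up 122.3040 (V=149.0700), down 60.2112 (V=282.8800). Price 135.4831; hedge Δ=-2.1550, bond B=338.2255.
  t=1,j=1: stock 191.1000 → up 248.4300 (V=251.3300), down 122.3040 (V=149.0700). Price 195.8482; hedge Δ=0.8108, bond B=40.9088.
  t=0,j=0: stock 147.0000 → up 191.1000 (V=195.8482), down 94.0800 (V=135.4831). Price 154.5338; hedge Δ=0.6222, bond B=63.0715.
Root portfolio cost Δ·147+B reproduces V0=154.5338.

(0,0): Delta=0.6222 Bond=63.0715
(1,0): Delta=-2.1550 Bond=338.2255
(1,1): Delta=0.8108 Bond=40.9088
V0=154.5338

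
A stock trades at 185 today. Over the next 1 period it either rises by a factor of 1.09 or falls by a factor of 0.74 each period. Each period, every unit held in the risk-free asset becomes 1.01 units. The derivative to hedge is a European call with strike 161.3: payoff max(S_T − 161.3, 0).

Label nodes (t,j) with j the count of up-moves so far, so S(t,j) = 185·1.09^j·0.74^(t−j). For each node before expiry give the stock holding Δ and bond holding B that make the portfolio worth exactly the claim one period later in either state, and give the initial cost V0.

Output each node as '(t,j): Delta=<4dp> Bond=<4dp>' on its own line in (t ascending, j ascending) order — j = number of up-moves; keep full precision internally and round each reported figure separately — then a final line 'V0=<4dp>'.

(0,0): Delta=0.6232 Bond=-84.4668
V0=30.8190

Under the risk-neutral measure, an up-move has probability p* = (R−d)/(u−d) = 0.7714 and values discount at R = 1.01.
Payoff layer (t=1): V(1,0)=0.0000, V(1,1)=40.3500
(0,0): S=185.0000. Δ = (V_up−V_dn)/(S_up−S_dn) = (40.3500−0.0000)/(201.6500−136.9000) = 0.6232. V = [p*·40.3500 + (1−p*)·0.0000]/1.01 = 30.8190. B = V − Δ·S = -84.4668.
Each (Δ,B) replicates both successor values, so the strategy is self-financing and V0 is arbitrage-free.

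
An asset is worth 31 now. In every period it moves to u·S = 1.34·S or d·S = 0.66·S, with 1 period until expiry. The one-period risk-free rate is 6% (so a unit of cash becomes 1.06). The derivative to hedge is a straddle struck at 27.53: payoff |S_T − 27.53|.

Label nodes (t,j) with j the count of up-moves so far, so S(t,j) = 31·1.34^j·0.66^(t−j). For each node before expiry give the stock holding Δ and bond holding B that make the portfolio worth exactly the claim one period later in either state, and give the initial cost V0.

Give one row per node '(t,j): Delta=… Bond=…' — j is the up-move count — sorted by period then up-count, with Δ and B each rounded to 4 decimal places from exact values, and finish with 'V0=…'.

(0,0): Delta=0.3292 Bond=0.3152
V0=10.5211

The replicating-portfolio and risk-neutral prices coincide; use p* = (1.06−0.66)/(1.34−0.66) = 0.5882 for the latter.
At expiry t=1: V(1,0)=7.0700, V(1,1)=14.0100
(0,0): S=31.0000. Δ = (V_up−V_dn)/(S_up−S_dn) = (14.0100−7.0700)/(41.5400−20.4600) = 0.3292. V = [p*·14.0100 + (1−p*)·7.0700]/1.06 = 10.5211. B = V − Δ·S = 0.3152.
The time-0 hedge costs 10.5211, which is the no-arbitrage price.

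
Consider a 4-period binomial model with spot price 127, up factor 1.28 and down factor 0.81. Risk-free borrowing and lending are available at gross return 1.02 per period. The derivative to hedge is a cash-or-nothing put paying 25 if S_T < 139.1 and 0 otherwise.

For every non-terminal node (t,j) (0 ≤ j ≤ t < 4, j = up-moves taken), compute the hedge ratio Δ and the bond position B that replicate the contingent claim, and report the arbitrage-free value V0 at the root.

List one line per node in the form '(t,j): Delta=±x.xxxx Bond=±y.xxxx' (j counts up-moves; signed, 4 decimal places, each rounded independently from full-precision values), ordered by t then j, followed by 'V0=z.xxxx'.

Risk-neutral probability p* = (R−d)/(u−d) = (1.02−0.81)/(1.28−0.81) = 0.4468.
At expiry t=4: V(4,0)=25.0000, V(4,1)=25.0000, V(4,2)=25.0000, V(4,3)=0.0000, V(4,4)=0.0000
Node (3,0) S=67.4930: V=(p*·25.0000+(1−p*)·25.0000)/1.02=24.5098; Δ=(25.0000−25.0000)/(86.3910−54.6693)=0.0000; B=V−Δ·S=24.5098
Node (3,1) S=106.6556: V=(p*·25.0000+(1−p*)·25.0000)/1.02=24.5098; Δ=(25.0000−25.0000)/(136.5192−86.3910)=0.0000; B=V−Δ·S=24.5098
Node (3,2) S=168.5422: V=(p*·0.0000+(1−p*)·25.0000)/1.02=13.5586; Δ=(0.0000−25.0000)/(215.7340−136.5192)=-0.3156; B=V−Δ·S=66.7501
Node (3,3) S=266.3383: V=(p*·0.0000+(1−p*)·0.0000)/1.02=0.0000; Δ=(0.0000−0.0000)/(340.9130−215.7340)=0.0000; B=V−Δ·S=0.0000
Node (2,0) S=83.3247: V=(p*·24.5098+(1−p*)·24.5098)/1.02=24.0292; Δ=(24.5098−24.5098)/(106.6556−67.4930)=0.0000; B=V−Δ·S=24.0292
Node (2,1) S=131.6736: V=(p*·13.5586+(1−p*)·24.5098)/1.02=19.2321; Δ=(13.5586−24.5098)/(168.5422−106.6556)=-0.1770; B=V−Δ·S=42.5325
Node (2,2) S=208.0768: V=(p*·0.0000+(1−p*)·13.5586)/1.02=7.3534; Δ=(0.0000−13.5586)/(266.3383−168.5422)=-0.1386; B=V−Δ·S=36.2016
Node (1,0) S=102.8700: V=(p*·19.2321+(1−p*)·24.0292)/1.02=21.4567; Δ=(19.2321−24.0292)/(131.6736−83.3247)=-0.0992; B=V−Δ·S=31.6634
Node (1,1) S=162.5600: V=(p*·7.3534+(1−p*)·19.2321)/1.02=13.6516; Δ=(7.3534−19.2321)/(208.0768−131.6736)=-0.1555; B=V−Δ·S=38.9253
Node (0,0) S=127.0000: V=(p*·13.6516+(1−p*)·21.4567)/1.02=17.6170; Δ=(13.6516−21.4567)/(162.5600−102.8700)=-0.1308; B=V−Δ·S=34.2236
Each (Δ,B) replicates both successor values, so the strategy is self-financing and V0 is arbitrage-free.

(0,0): Delta=-0.1308 Bond=34.2236
(1,0): Delta=-0.0992 Bond=31.6634
(1,1): Delta=-0.1555 Bond=38.9253
(2,0): Delta=0.0000 Bond=24.0292
(2,1): Delta=-0.1770 Bond=42.5325
(2,2): Delta=-0.1386 Bond=36.2016
(3,0): Delta=0.0000 Bond=24.5098
(3,1): Delta=0.0000 Bond=24.5098
(3,2): Delta=-0.3156 Bond=66.7501
(3,3): Delta=0.0000 Bond=0.0000
V0=17.6170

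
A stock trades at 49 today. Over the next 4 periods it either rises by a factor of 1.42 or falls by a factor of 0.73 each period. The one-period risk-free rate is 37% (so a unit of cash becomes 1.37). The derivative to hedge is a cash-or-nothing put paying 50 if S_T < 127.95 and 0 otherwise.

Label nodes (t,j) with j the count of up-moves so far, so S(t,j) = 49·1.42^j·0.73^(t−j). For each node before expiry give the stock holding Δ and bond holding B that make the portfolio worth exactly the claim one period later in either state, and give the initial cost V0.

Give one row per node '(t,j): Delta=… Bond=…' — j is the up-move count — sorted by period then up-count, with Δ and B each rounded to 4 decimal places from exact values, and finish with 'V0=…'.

No-arbitrage ⇒ martingale measure with p* = (R−d)/(u−d) = 0.9275.
Terminal values V(4,·): V(4,0)=50.0000, V(4,1)=50.0000, V(4,2)=50.0000, V(4,3)=50.0000, V(4,4)=0.0000
  t=3,j=0: stock 19.0618 → up 27.0678 (V=50.0000), down 13.9151 (V=50.0000). Price 36.4964; hedge Δ=0.0000, bond B=36.4964.
  t=3,j=1: stock 37.0792 → up 52.6524 (V=50.0000), down 27.0678 (V=50.0000). Price 36.4964; hedge Δ=0.0000, bond B=36.4964.
  t=3,j=2: stock 72.1266 → up 102.4198 (V=50.0000), down 52.6524 (V=50.0000). Price 36.4964; hedge Δ=0.0000, bond B=36.4964.
  t=3,j=3: stock 140.3011 → up 199.2276 (V=0.0000), down 102.4198 (V=50.0000). Price 2.6447; hedge Δ=-0.5165, bond B=75.1084.
  t=2,j=0: stock 26.1121 → up 37.0792 (V=36.4964), down 19.0618 (V=36.4964). Price 26.6397; hedge Δ=0.0000, bond B=26.6397.
  t=2,j=1: stock 50.7934 → up 72.1266 (V=36.4964), down 37.0792 (V=36.4964). Price 26.6397; hedge Δ=0.0000, bond B=26.6397.
  t=2,j=2: stock 98.8036 → up 140.3011 (V=2.6447), down 72.1266 (V=36.4964). Price 3.7209; hedge Δ=-0.4965, bond B=52.7814.
  t=1,j=0: stock 35.7700 → up 50.7934 (V=26.6397), down 26.1121 (V=26.6397). Price 19.4450; hedge Δ=0.0000, bond B=19.4450.
  t=1,j=1: stock 69.5800 → up 98.8036 (V=3.7209), down 50.7934 (V=26.6397). Price 3.9283; hedge Δ=-0.4774, bond B=37.1438.
  t=0,j=0: stock 49.0000 → up 69.5800 (V=3.9283), down 35.7700 (V=19.4450). Price 3.6881; hedge Δ=-0.4589, bond B=26.1761.
Each (Δ,B) replicates both successor values, so the strategy is self-financing and V0 is arbitrage-free.

(0,0): Delta=-0.4589 Bond=26.1761
(1,0): Delta=0.0000 Bond=19.4450
(1,1): Delta=-0.4774 Bond=37.1438
(2,0): Delta=0.0000 Bond=26.6397
(2,1): Delta=0.0000 Bond=26.6397
(2,2): Delta=-0.4965 Bond=52.7814
(3,0): Delta=0.0000 Bond=36.4964
(3,1): Delta=0.0000 Bond=36.4964
(3,2): Delta=0.0000 Bond=36.4964
(3,3): Delta=-0.5165 Bond=75.1084
V0=3.6881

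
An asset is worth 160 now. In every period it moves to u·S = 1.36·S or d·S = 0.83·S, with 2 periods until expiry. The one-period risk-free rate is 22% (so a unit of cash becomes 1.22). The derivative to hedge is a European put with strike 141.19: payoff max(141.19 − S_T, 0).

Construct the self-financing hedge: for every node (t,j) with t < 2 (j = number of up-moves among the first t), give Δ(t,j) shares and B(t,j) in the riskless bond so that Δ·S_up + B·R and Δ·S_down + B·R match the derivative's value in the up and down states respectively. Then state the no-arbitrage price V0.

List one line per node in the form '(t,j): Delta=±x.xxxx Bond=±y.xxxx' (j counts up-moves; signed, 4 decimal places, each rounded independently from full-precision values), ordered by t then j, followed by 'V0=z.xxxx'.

No-arbitrage ⇒ martingale measure with p* = (R−d)/(u−d) = 0.7358.
Terminal payoffs: V(2,0)=30.9660, V(2,1)=0.0000, V(2,2)=0.0000
  t=1,j=0: stock 132.8000 → up 180.6080 (V=0.0000), down 110.2240 (V=30.9660). Price 6.7047; hedge Δ=-0.4400, bond B=65.1311.
  t=1,j=1: stock 217.6000 → up 295.9360 (V=0.0000), down 180.6080 (V=0.0000). Price 0.0000; hedge Δ=0.0000, bond B=0.0000.
  t=0,j=0: stock 160.0000 → up 217.6000 (V=0.0000), down 132.8000 (V=6.7047). Price 1.4517; hedge Δ=-0.0791, bond B=14.1020.
Root portfolio cost Δ·160+B reproduces V0=1.4517.

(0,0): Delta=-0.0791 Bond=14.1020
(1,0): Delta=-0.4400 Bond=65.1311
(1,1): Delta=0.0000 Bond=0.0000
V0=1.4517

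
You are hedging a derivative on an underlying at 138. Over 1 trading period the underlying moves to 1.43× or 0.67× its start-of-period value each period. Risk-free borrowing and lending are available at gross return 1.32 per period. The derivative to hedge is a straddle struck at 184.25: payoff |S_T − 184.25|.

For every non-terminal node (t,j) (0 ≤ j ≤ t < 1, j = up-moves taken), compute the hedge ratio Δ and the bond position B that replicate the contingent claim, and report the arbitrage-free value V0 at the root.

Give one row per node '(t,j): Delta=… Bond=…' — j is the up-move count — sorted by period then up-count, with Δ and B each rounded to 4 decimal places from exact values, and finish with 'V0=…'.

(0,0): Delta=-0.7504 Bond=122.0987
V0=18.5461

Risk-neutral probability p* = (R−d)/(u−d) = (1.32−0.67)/(1.43−0.67) = 0.8553.
At expiry t=1: V(1,0)=91.7900, V(1,1)=13.0900
  t=0,j=0: stock 138.0000 → up 197.3400 (V=13.0900), down 92.4600 (V=91.7900). Price 18.5461; hedge Δ=-0.7504, bond B=122.0987.
Self-financing check: at every node Δ·S+B equals the discounted successor values.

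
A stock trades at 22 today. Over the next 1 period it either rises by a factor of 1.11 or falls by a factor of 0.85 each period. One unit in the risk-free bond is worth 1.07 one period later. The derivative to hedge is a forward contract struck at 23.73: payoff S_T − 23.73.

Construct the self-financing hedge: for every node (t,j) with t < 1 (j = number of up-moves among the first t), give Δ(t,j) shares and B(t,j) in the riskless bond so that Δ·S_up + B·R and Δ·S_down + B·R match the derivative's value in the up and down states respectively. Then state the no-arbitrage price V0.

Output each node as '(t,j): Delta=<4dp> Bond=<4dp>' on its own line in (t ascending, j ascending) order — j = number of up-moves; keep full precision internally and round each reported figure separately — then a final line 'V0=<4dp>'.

(0,0): Delta=1.0000 Bond=-22.1776
V0=-0.1776

Under the risk-neutral measure, an up-move has probability p* = (R−d)/(u−d) = 0.8462 and values discount at R = 1.07.
Terminal values V(1,·): V(1,0)=-5.0300, V(1,1)=0.6900
Node (0,0) S=22.0000: V=(p*·0.6900+(1−p*)·-5.0300)/1.07=-0.1776; Δ=(0.6900−-5.0300)/(24.4200−18.7000)=1.0000; B=V−Δ·S=-22.1776
Self-financing check: at every node Δ·S+B equals the discounted successor values.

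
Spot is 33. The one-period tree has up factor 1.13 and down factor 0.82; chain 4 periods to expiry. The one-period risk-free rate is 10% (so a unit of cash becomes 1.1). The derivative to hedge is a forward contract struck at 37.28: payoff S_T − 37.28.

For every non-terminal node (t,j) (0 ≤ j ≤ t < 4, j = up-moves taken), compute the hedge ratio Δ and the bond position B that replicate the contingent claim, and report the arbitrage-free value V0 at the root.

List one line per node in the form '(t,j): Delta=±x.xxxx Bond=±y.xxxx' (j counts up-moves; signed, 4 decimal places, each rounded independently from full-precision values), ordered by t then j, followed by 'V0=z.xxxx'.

(0,0): Delta=1.0000 Bond=-25.4627
(1,0): Delta=1.0000 Bond=-28.0090
(1,1): Delta=1.0000 Bond=-28.0090
(2,0): Delta=1.0000 Bond=-30.8099
(2,1): Delta=1.0000 Bond=-30.8099
(2,2): Delta=1.0000 Bond=-30.8099
(3,0): Delta=1.0000 Bond=-33.8909
(3,1): Delta=1.0000 Bond=-33.8909
(3,2): Delta=1.0000 Bond=-33.8909
(3,3): Delta=1.0000 Bond=-33.8909
V0=7.5373

The replicating-portfolio and risk-neutral prices coincide; use p* = (1.1−0.82)/(1.13−0.82) = 0.9032 for the latter.
Payoff layer (t=4): V(4,0)=-22.3600, V(4,1)=-16.7195, V(4,2)=-8.9466, V(4,3)=1.7648, V(4,4)=16.5256
Node (3,0) S=18.1951: V=(p*·-16.7195+(1−p*)·-22.3600)/1.1=-15.6958; Δ=(-16.7195−-22.3600)/(20.5605−14.9200)=1.0000; B=V−Δ·S=-33.8909
Node (3,1) S=25.0738: V=(p*·-8.9466+(1−p*)·-16.7195)/1.1=-8.8171; Δ=(-8.9466−-16.7195)/(28.3334−20.5605)=1.0000; B=V−Δ·S=-33.8909
Node (3,2) S=34.5529: V=(p*·1.7648+(1−p*)·-8.9466)/1.1=0.6620; Δ=(1.7648−-8.9466)/(39.0448−28.3334)=1.0000; B=V−Δ·S=-33.8909
Node (3,3) S=47.6156: V=(p*·16.5256+(1−p*)·1.7648)/1.1=13.7247; Δ=(16.5256−1.7648)/(53.8056−39.0448)=1.0000; B=V−Δ·S=-33.8909
Node (2,0) S=22.1892: V=(p*·-8.8171+(1−p*)·-15.6958)/1.1=-8.6207; Δ=(-8.8171−-15.6958)/(25.0738−18.1951)=1.0000; B=V−Δ·S=-30.8099
Node (2,1) S=30.5778: V=(p*·0.6620+(1−p*)·-8.8171)/1.1=-0.2321; Δ=(0.6620−-8.8171)/(34.5529−25.0738)=1.0000; B=V−Δ·S=-30.8099
Node (2,2) S=42.1377: V=(p*·13.7247+(1−p*)·0.6620)/1.1=11.3278; Δ=(13.7247−0.6620)/(47.6156−34.5529)=1.0000; B=V−Δ·S=-30.8099
Node (1,0) S=27.0600: V=(p*·-0.2321+(1−p*)·-8.6207)/1.1=-0.9490; Δ=(-0.2321−-8.6207)/(30.5778−22.1892)=1.0000; B=V−Δ·S=-28.0090
Node (1,1) S=37.2900: V=(p*·11.3278+(1−p*)·-0.2321)/1.1=9.2810; Δ=(11.3278−-0.2321)/(42.1377−30.5778)=1.0000; B=V−Δ·S=-28.0090
Node (0,0) S=33.0000: V=(p*·9.2810+(1−p*)·-0.9490)/1.1=7.5373; Δ=(9.2810−-0.9490)/(37.2900−27.0600)=1.0000; B=V−Δ·S=-25.4627
Check: Δ(0,0)·S0 + B(0,0) = 7.5373 = V0.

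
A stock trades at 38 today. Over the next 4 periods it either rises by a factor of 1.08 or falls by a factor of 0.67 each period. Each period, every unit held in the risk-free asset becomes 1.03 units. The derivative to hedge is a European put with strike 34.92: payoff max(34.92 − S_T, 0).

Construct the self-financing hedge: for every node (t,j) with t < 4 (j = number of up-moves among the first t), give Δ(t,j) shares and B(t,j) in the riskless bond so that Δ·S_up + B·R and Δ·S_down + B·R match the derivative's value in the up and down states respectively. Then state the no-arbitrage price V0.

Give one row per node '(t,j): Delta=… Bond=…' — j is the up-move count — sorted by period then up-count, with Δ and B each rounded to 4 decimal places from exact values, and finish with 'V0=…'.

The replicating-portfolio and risk-neutral prices coincide; use p* = (1.03−0.67)/(1.08−0.67) = 0.8780 for the latter.
Payoff layer (t=4): V(4,0)=27.2626, V(4,1)=22.5767, V(4,2)=15.0233, V(4,3)=2.8477, V(4,4)=0.0000
  t=3,j=0: stock 11.4290 → up 12.3433 (V=22.5767), down 7.6574 (V=27.2626). Price 22.4739; hedge Δ=-1.0000, bond B=33.9029.
  t=3,j=1: stock 18.4229 → up 19.8967 (V=15.0233), down 12.3433 (V=22.5767). Price 15.4801; hedge Δ=-1.0000, bond B=33.9029.
  t=3,j=2: stock 29.6965 → up 32.0723 (V=2.8477), down 19.8967 (V=15.0233). Price 4.2064; hedge Δ=-1.0000, bond B=33.9029.
  t=3,j=3: stock 47.8691 → up 51.6986 (V=0.0000), down 32.0723 (V=2.8477). Price 0.3372; hedge Δ=-0.1451, bond B=7.2829.
  t=2,j=0: stock 17.0582 → up 18.4229 (V=15.4801), down 11.4290 (V=22.4739). Price 15.8572; hedge Δ=-1.0000, bond B=32.9154.
  t=2,j=1: stock 27.4968 → up 29.6965 (V=4.2064), down 18.4229 (V=15.4801). Price 5.4186; hedge Δ=-1.0000, bond B=32.9154.
  t=2,j=2: stock 44.3232 → up 47.8691 (V=0.3372), down 29.6965 (V=4.2064). Price 0.7855; hedge Δ=-0.2129, bond B=10.2225.
  t=1,j=0: stock 25.4600 → up 27.4968 (V=5.4186), down 17.0582 (V=15.8572). Price 6.4967; hedge Δ=-1.0000, bond B=31.9567.
  t=1,j=1: stock 41.0400 → up 44.3232 (V=0.7855), down 27.4968 (V=5.4186). Price 1.3111; hedge Δ=-0.2754, bond B=12.6116.
  t=0,j=0: stock 38.0000 → up 41.0400 (V=1.3111), down 25.4600 (V=6.4967). Price 1.8869; hedge Δ=-0.3328, bond B=14.5347.
Self-financing check: at every node Δ·S+B equals the discounted successor values.

(0,0): Delta=-0.3328 Bond=14.5347
(1,0): Delta=-1.0000 Bond=31.9567
(1,1): Delta=-0.2754 Bond=12.6116
(2,0): Delta=-1.0000 Bond=32.9154
(2,1): Delta=-1.0000 Bond=32.9154
(2,2): Delta=-0.2129 Bond=10.2225
(3,0): Delta=-1.0000 Bond=33.9029
(3,1): Delta=-1.0000 Bond=33.9029
(3,2): Delta=-1.0000 Bond=33.9029
(3,3): Delta=-0.1451 Bond=7.2829
V0=1.8869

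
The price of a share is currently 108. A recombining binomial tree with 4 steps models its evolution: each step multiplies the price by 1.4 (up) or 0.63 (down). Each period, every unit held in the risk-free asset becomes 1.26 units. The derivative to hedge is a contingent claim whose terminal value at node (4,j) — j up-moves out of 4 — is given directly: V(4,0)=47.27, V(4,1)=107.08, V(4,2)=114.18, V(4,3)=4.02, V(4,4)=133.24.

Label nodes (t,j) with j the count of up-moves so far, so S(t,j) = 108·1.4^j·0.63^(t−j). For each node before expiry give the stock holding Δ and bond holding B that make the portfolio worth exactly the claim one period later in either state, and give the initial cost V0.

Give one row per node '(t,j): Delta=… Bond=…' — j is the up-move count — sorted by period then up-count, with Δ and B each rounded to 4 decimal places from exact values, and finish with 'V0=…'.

(0,0): Delta=0.1893 Bond=10.7536
(1,0): Delta=-0.8374 Bond=83.4069
(1,1): Delta=0.2919 Bond=-1.9743
(2,0): Delta=0.4012 Bond=52.0000
(2,1): Delta=-0.9613 Bond=116.8911
(2,2): Delta=0.4173 Bond=-29.0162
(3,0): Delta=2.8763 Bond=-1.3218
(3,1): Delta=0.1537 Bond=80.3737
(3,2): Delta=-1.0728 Bond=162.1515
(3,3): Delta=0.5663 Bond=-80.7186
V0=31.1957

Risk-neutral probability p* = (R−d)/(u−d) = (1.26−0.63)/(1.4−0.63) = 0.8182.
Terminal values V(4,·): V(4,0)=47.2700, V(4,1)=107.0800, V(4,2)=114.1800, V(4,3)=4.0200, V(4,4)=133.2400
Node (3,0) S=27.0051: V=(p*·107.0800+(1−p*)·47.2700)/1.26=76.3535; Δ=(107.0800−47.2700)/(37.8071−17.0132)=2.8763; B=V−Δ·S=-1.3218
Node (3,1) S=60.0113: V=(p*·114.1800+(1−p*)·107.0800)/1.26=89.5945; Δ=(114.1800−107.0800)/(84.0158−37.8071)=0.1537; B=V−Δ·S=80.3737
Node (3,2) S=133.3584: V=(p*·4.0200+(1−p*)·114.1800)/1.26=19.0866; Δ=(4.0200−114.1800)/(186.7018−84.0158)=-1.0728; B=V−Δ·S=162.1515
Node (3,3) S=296.3520: V=(p*·133.2400+(1−p*)·4.0200)/1.26=87.0996; Δ=(133.2400−4.0200)/(414.8928−186.7018)=0.5663; B=V−Δ·S=-80.7186
Node (2,0) S=42.8652: V=(p*·89.5945+(1−p*)·76.3535)/1.26=69.1961; Δ=(89.5945−76.3535)/(60.0113−27.0051)=0.4012; B=V−Δ·S=52.0000
Node (2,1) S=95.2560: V=(p*·19.0866+(1−p*)·89.5945)/1.26=25.3224; Δ=(19.0866−89.5945)/(133.3584−60.0113)=-0.9613; B=V−Δ·S=116.8911
Node (2,2) S=211.6800: V=(p*·87.0996+(1−p*)·19.0866)/1.26=59.3124; Δ=(87.0996−19.0866)/(296.3520−133.3584)=0.4173; B=V−Δ·S=-29.0162
Node (1,0) S=68.0400: V=(p*·25.3224+(1−p*)·69.1961)/1.26=26.4281; Δ=(25.3224−69.1961)/(95.2560−42.8652)=-0.8374; B=V−Δ·S=83.4069
Node (1,1) S=151.2000: V=(p*·59.3124+(1−p*)·25.3224)/1.26=42.1685; Δ=(59.3124−25.3224)/(211.6800−95.2560)=0.2919; B=V−Δ·S=-1.9743
Node (0,0) S=108.0000: V=(p*·42.1685+(1−p*)·26.4281)/1.26=31.1957; Δ=(42.1685−26.4281)/(151.2000−68.0400)=0.1893; B=V−Δ·S=10.7536
Check: Δ(0,0)·S0 + B(0,0) = 31.1957 = V0.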